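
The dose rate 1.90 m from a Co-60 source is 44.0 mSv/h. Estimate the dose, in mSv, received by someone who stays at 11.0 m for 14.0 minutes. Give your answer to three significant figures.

By the inverse-square law, rate at 11.0 m:
44.0 × (1.90/11.0)² = 44.0 × 0.02983 = 1.313 mSv/h.
Dose = rate × time = 1.313 mSv/h × 0.2333 h = 0.3063 mSv.

0.306 mSv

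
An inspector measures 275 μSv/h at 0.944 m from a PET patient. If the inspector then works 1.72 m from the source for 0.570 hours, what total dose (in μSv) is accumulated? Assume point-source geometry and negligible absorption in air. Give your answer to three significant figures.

By the inverse-square law, rate at 1.72 m:
(0.944/1.72)² = 0.3012, so 275 × 0.3012 = 82.83 μSv/h.
Dose = rate × time = 82.83 μSv/h × 0.5700 h = 47.21 μSv.

47.2 μSv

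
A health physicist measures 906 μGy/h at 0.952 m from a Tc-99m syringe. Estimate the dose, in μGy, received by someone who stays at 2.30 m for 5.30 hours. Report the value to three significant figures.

823 μGy

Using I₁d₁² = I₂d₂², rate at 2.30 m:
906 × (0.952/2.30)² = 906 × 0.1713 = 155.2 μGy/h.
Dose = rate × time = 155.2 μGy/h × 5.300 h = 822.6 μGy.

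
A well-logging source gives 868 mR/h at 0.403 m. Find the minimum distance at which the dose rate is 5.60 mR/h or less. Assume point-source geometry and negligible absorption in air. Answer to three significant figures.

5.02 m

Using I₁d₁² = I₂d₂², d₂ = d₁·√(I₁/I₂).
I₁/I₂ = 868/5.60 = 155.0, so d₂ = 0.403 × √155.0 = 5.017 m.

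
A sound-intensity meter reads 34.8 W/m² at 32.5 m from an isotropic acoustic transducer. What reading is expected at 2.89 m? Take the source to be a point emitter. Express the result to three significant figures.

4400 W/m²

Using I₁d₁² = I₂d₂², the rate at 2.89 m is
34.8 × (32.5/2.89)² = 34.8 × 126.5 = 4402 W/m².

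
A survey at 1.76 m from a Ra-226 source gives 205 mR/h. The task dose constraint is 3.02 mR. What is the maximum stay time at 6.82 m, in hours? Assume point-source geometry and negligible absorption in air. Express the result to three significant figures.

0.221 h

Intensity scales as (d₁/d₂)², so rate at 6.82 m:
(1.76/6.82)² = 0.06660, so 205 × 0.06660 = 13.65 mR/h.
Stay time = 3.02 mR ÷ 13.65 mR/h = 0.2212 h.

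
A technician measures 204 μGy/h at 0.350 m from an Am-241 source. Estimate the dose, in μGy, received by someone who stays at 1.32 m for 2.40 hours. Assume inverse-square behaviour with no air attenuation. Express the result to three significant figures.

Applying the 1/r² law, rate at 1.32 m:
204 × (0.350/1.32)² = 204 × 0.07031 = 14.34 μGy/h.
Dose = rate × time = 14.34 μGy/h × 2.400 h = 34.42 μGy.

34.4 μGy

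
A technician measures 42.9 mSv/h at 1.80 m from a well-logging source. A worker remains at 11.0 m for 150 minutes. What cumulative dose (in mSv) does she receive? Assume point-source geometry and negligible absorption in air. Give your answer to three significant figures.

Intensity scales as (d₁/d₂)², so rate at 11.0 m:
(1.80/11.0)² = 0.02678, so 42.9 × 0.02678 = 1.149 mSv/h.
Dose = rate × time = 1.149 mSv/h × 2.500 h = 2.873 mSv.

2.87 mSv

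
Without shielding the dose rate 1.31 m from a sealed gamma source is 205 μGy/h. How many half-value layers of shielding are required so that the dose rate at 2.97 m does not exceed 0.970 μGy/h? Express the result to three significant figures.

5.36 half-value layers

At 2.97 m, distance alone gives (1.31/2.97)² = 0.1945, so 205 × 0.1945 = 39.87 μGy/h.
Further attenuation needed: 39.87/0.970 = 41.10.
n = log₂(41.10) = 5.361 half-value layers.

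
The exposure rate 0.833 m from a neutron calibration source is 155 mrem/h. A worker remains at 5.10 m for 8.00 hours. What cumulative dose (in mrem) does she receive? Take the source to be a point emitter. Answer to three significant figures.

33.1 mrem

Intensity scales as (d₁/d₂)², so rate at 5.10 m:
155 × (0.833/5.10)² = 155 × 0.02668 = 4.135 mrem/h.
Dose = rate × time = 4.135 mrem/h × 8.000 h = 33.08 mrem.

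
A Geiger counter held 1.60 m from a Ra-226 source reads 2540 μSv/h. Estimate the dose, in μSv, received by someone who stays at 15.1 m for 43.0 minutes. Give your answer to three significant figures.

20.4 μSv

Using I₁d₁² = I₂d₂², rate at 15.1 m:
(1.60/15.1)² = 0.01123, so 2540 × 0.01123 = 28.52 μSv/h.
Dose = rate × time = 28.52 μSv/h × 0.7167 h = 20.44 μSv.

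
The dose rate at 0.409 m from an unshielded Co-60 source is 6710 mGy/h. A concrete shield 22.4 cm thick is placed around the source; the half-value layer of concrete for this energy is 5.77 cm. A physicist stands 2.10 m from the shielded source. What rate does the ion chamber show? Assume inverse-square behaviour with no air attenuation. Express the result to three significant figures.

Distance alone: 6710 × (0.409/2.10)² = 6710 × 0.03793 = 254.5 mGy/h.
Shield: 22.4/5.77 = 3.882 half-value layers → attenuation 2^(−3.882) = 0.06783.
Combined: 254.5 × 0.06783 = 17.26 mGy/h.

17.3 mGy/h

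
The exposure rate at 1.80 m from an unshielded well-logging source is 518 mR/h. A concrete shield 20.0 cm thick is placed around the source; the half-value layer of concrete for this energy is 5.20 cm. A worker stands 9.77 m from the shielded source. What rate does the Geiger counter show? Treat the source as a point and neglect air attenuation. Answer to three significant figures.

1.22 mR/h

Distance alone: (1.80/9.77)² = 0.03394, so 518 × 0.03394 = 17.58 mR/h.
Shield: 20.0/5.20 = 3.846 half-value layers → attenuation 2^(−3.846) = 0.06954.
Combined: 17.58 × 0.06954 = 1.223 mR/h.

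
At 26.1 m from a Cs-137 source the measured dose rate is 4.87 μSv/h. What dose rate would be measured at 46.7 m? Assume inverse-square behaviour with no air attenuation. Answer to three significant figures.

Applying the 1/r² law, scaling from 26.1 m to 46.7 m:
(26.1/46.7)² = 0.3124, so 4.87 × 0.3124 = 1.521 μSv/h.

1.52 μSv/h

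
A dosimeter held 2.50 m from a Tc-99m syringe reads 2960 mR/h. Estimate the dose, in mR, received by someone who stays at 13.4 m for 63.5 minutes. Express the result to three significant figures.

109 mR

Applying the 1/r² law, rate at 13.4 m:
2960 × (2.50/13.4)² = 2960 × 0.03481 = 103.0 mR/h.
Dose = rate × time = 103.0 mR/h × 1.058 h = 109.0 mR.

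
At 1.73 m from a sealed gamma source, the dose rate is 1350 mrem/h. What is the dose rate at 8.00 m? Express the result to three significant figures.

Using I₁d₁² = I₂d₂², the rate at 8.00 m is
(1.73/8.00)² = 0.04676, so 1350 × 0.04676 = 63.13 mrem/h.

63.1 mrem/h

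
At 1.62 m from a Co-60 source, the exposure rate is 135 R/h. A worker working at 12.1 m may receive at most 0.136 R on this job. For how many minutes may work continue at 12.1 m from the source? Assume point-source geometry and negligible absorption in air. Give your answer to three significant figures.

Intensity scales as (d₁/d₂)², so rate at 12.1 m:
(1.62/12.1)² = 0.01793, so 135 × 0.01793 = 2.421 R/h.
Stay time = 0.136 R ÷ 2.421 R/h = 0.05618 h = 3.371 min.

3.37 min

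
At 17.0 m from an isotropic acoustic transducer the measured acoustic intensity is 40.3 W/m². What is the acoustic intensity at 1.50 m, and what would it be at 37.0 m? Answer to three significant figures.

5180 W/m²; 8.51 W/m²

Using I₁d₁² = I₂d₂²,
At 1.50 m: (17.0/1.50)² = 128.4, so 40.3 × 128.4 = 5175 W/m²
At 37.0 m: (1.50/37.0)² = 0.001644, so 5175 × 0.001644 = 8.508 W/m².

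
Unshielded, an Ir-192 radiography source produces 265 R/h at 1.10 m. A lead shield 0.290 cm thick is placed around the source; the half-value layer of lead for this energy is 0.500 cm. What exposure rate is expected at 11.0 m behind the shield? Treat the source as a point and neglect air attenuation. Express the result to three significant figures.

1.77 R/h

Distance alone: (1.10/11.0)² = 0.01000, so 265 × 0.01000 = 2.650 R/h.
Shield: 0.290/0.500 = 0.5800 half-value layers → attenuation 2^(−0.5800) = 0.6690.
Combined: 2.650 × 0.6690 = 1.773 R/h.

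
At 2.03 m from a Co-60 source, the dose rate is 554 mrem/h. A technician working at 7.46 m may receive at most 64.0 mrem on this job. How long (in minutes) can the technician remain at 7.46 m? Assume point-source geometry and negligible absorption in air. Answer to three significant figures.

By the inverse-square law, rate at 7.46 m:
554 × (2.03/7.46)² = 554 × 0.07405 = 41.02 mrem/h.
Stay time = 64.0 mrem ÷ 41.02 mrem/h = 1.560 h = 93.60 min.

93.6 min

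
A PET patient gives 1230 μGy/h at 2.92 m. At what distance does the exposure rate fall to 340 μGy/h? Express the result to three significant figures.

5.55 m

Since intensity falls as 1/r², d₂ = d₁·√(I₁/I₂).
I₁/I₂ = 1230/340 = 3.618, so d₂ = 2.92 × √3.618 = 5.554 m.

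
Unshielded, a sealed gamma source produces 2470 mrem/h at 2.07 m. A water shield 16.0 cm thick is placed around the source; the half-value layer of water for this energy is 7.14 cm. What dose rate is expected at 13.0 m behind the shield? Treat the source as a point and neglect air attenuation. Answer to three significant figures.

13.2 mrem/h

Distance alone: (2.07/13.0)² = 0.02535, so 2470 × 0.02535 = 62.61 mrem/h.
Shield: 16.0/7.14 = 2.241 half-value layers → attenuation 2^(−2.241) = 0.2115.
Combined: 62.61 × 0.2115 = 13.24 mrem/h.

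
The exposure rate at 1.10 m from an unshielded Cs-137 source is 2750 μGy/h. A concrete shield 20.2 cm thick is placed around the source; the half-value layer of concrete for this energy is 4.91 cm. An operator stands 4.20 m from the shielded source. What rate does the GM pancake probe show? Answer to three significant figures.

10.9 μGy/h

Distance alone: (1.10/4.20)² = 0.06859, so 2750 × 0.06859 = 188.6 μGy/h.
Shield: 20.2/4.91 = 4.114 half-value layers → attenuation 2^(−4.114) = 0.05775.
Combined: 188.6 × 0.05775 = 10.89 μGy/h.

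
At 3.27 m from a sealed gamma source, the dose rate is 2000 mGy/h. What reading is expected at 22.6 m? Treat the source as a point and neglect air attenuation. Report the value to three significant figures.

41.9 mGy/h

Since intensity falls as 1/r², the rate at 22.6 m is
(3.27/22.6)² = 0.02094, so 2000 × 0.02094 = 41.88 mGy/h.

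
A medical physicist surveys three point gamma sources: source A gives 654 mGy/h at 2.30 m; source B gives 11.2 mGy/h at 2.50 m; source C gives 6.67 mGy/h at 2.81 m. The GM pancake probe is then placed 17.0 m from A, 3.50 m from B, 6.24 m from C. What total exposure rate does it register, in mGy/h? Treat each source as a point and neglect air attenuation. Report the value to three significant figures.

19.0 mGy/h

By superposition, sum each source's inverse-square contribution:
A: 654 × (2.30/17.0)² = 11.97 mGy/h
B: 11.2 × (2.50/3.50)² = 5.714 mGy/h
C: 6.67 × (2.81/6.24)² = 1.353 mGy/h
Total = 11.97 + 5.714 + 1.353 = 19.04 mGy/h.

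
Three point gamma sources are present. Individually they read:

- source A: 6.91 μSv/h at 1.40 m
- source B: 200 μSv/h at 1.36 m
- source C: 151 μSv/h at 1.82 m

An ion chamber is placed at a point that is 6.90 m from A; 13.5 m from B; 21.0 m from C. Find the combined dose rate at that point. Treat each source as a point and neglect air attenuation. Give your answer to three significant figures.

By superposition, sum each source's inverse-square contribution:
A: 6.91 × (1.40/6.90)² = 0.2845 μSv/h
B: 200 × (1.36/13.5)² = 2.030 μSv/h
C: 151 × (1.82/21.0)² = 1.134 μSv/h
Total = 0.2845 + 2.030 + 1.134 = 3.448 μSv/h.

3.45 μSv/h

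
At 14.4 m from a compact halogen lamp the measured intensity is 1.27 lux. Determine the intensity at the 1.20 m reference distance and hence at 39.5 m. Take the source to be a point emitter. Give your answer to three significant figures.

Applying the 1/r² law,
At 1.20 m: 1.27 × (14.4/1.20)² = 1.27 × 144.0 = 182.9 lux
At 39.5 m: 182.9 × (1.20/39.5)² = 182.9 × 0.0009229 = 0.1688 lux.

183 lux; 0.169 lux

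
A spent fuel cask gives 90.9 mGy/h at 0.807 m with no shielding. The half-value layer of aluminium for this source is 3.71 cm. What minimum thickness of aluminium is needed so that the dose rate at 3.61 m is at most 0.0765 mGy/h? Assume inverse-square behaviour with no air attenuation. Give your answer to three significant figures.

At 3.61 m, distance alone gives 90.9 × (0.807/3.61)² = 90.9 × 0.04997 = 4.542 mGy/h.
Further attenuation needed: 4.542/0.0765 = 59.37.
n = log₂(59.37) = 5.892 half-value layers.
Thickness = 5.892 × 3.71 cm = 21.86 cm.

21.9 cm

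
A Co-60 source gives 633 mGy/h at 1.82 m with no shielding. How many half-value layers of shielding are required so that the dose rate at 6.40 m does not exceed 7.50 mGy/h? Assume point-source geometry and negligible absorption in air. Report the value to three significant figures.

At 6.40 m, distance alone gives 633 × (1.82/6.40)² = 633 × 0.08087 = 51.19 mGy/h.
Further attenuation needed: 51.19/7.50 = 6.825.
n = log₂(6.825) = 2.771 half-value layers.

2.77 half-value layers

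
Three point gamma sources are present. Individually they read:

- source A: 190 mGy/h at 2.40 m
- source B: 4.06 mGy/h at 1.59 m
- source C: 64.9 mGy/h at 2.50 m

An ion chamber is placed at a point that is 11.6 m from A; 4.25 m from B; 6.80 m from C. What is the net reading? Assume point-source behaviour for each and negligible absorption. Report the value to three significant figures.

17.5 mGy/h

By superposition, sum each source's inverse-square contribution:
A: 190 × (2.40/11.6)² = 8.133 mGy/h
B: 4.06 × (1.59/4.25)² = 0.5683 mGy/h
C: 64.9 × (2.50/6.80)² = 8.772 mGy/h
Total = 8.133 + 0.5683 + 8.772 = 17.47 mGy/h.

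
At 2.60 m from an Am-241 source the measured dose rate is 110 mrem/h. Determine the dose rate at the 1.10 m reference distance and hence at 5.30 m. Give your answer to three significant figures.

Intensity scales as (d₁/d₂)², so
At 1.10 m: 110 × (2.60/1.10)² = 110 × 5.587 = 614.6 mrem/h
At 5.30 m: (1.10/5.30)² = 0.04308, so 614.6 × 0.04308 = 26.48 mrem/h.

615 mrem/h; 26.5 mrem/h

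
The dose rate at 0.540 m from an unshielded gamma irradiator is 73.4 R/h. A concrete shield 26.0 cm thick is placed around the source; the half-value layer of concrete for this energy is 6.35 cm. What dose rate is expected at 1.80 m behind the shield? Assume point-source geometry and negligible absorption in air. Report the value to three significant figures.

0.387 R/h

Distance alone: 73.4 × (0.540/1.80)² = 73.4 × 0.09000 = 6.606 R/h.
Shield: 26.0/6.35 = 4.094 half-value layers → attenuation 2^(−4.094) = 0.05856.
Combined: 6.606 × 0.05856 = 0.3868 R/h.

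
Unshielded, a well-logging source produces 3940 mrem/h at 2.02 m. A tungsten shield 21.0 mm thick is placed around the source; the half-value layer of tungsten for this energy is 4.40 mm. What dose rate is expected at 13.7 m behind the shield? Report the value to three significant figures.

Distance alone: (2.02/13.7)² = 0.02174, so 3940 × 0.02174 = 85.66 mrem/h.
Shield: 21.0/4.40 = 4.773 half-value layers → attenuation 2^(−4.773) = 0.03657.
Combined: 85.66 × 0.03657 = 3.133 mrem/h.

3.13 mrem/h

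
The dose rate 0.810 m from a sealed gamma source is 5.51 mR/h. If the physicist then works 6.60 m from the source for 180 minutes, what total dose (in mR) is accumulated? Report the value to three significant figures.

Applying the 1/r² law, rate at 6.60 m:
(0.810/6.60)² = 0.01506, so 5.51 × 0.01506 = 0.08298 mR/h.
Dose = rate × time = 0.08298 mR/h × 3.000 h = 0.2489 mR.

0.249 mR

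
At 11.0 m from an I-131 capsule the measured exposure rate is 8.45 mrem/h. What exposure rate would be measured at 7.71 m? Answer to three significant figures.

Applying the 1/r² law, scaling from 11.0 m to 7.71 m:
8.45 × (11.0/7.71)² = 8.45 × 2.036 = 17.20 mrem/h.

17.2 mrem/h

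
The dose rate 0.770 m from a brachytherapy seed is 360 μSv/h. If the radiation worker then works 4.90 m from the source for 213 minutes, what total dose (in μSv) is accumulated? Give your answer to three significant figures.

31.6 μSv

Applying the 1/r² law, rate at 4.90 m:
360 × (0.770/4.90)² = 360 × 0.02469 = 8.888 μSv/h.
Dose = rate × time = 8.888 μSv/h × 3.550 h = 31.55 μSv.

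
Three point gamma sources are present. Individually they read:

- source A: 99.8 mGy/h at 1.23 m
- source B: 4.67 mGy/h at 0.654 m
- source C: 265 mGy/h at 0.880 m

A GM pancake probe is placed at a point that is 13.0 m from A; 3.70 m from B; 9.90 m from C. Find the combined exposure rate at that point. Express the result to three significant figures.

Each source contributes Iᵢ·(dᵢ/rᵢ)²; contributions add.
A: 99.8 × (1.23/13.0)² = 0.8934 mGy/h
B: 4.67 × (0.654/3.70)² = 0.1459 mGy/h
C: 265 × (0.880/9.90)² = 2.094 mGy/h
Total = 0.8934 + 0.1459 + 2.094 = 3.133 mGy/h.

3.13 mGy/h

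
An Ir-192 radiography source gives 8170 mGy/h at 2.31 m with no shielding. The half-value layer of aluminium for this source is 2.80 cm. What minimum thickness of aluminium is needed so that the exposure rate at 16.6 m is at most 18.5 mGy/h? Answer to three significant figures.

8.67 cm

At 16.6 m, distance alone gives (2.31/16.6)² = 0.01936, so 8170 × 0.01936 = 158.2 mGy/h.
Further attenuation needed: 158.2/18.5 = 8.551.
n = log₂(8.551) = 3.096 half-value layers.
Thickness = 3.096 × 2.80 cm = 8.669 cm.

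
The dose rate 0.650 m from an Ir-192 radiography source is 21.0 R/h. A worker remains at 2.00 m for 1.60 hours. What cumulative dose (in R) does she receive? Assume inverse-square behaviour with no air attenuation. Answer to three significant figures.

3.55 R

Applying the 1/r² law, rate at 2.00 m:
21.0 × (0.650/2.00)² = 21.0 × 0.1056 = 2.218 R/h.
Dose = rate × time = 2.218 R/h × 1.600 h = 3.549 R.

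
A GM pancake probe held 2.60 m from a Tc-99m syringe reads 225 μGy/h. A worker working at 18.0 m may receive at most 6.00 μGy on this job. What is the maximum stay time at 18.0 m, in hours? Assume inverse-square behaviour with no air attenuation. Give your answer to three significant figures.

By the inverse-square law, rate at 18.0 m:
225 × (2.60/18.0)² = 225 × 0.02086 = 4.694 μGy/h.
Stay time = 6.00 μGy ÷ 4.694 μGy/h = 1.278 h.

1.28 h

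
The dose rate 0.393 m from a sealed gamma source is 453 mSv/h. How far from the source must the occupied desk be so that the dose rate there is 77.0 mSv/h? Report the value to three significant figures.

By the inverse-square law, d₂ = d₁·√(I₁/I₂).
I₁/I₂ = 453/77.0 = 5.883, so d₂ = 0.393 × √5.883 = 0.9532 m.

0.953 m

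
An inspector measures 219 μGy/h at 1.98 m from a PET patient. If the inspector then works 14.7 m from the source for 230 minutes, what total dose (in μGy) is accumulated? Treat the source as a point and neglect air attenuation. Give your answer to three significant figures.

Applying the 1/r² law, rate at 14.7 m:
(1.98/14.7)² = 0.01814, so 219 × 0.01814 = 3.973 μGy/h.
Dose = rate × time = 3.973 μGy/h × 3.833 h = 15.23 μGy.

15.2 μGy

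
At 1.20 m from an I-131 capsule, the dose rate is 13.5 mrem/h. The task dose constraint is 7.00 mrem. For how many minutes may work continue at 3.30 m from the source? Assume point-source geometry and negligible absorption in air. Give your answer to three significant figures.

Since intensity falls as 1/r², rate at 3.30 m:
(1.20/3.30)² = 0.1322, so 13.5 × 0.1322 = 1.785 mrem/h.
Stay time = 7.00 mrem ÷ 1.785 mrem/h = 3.922 h = 235.3 min.

235 min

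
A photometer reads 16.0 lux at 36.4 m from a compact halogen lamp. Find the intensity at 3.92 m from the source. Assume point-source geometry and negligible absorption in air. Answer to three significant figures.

1380 lux

Applying the 1/r² law, the rate at 3.92 m is
(36.4/3.92)² = 86.22, so 16.0 × 86.22 = 1380 lux.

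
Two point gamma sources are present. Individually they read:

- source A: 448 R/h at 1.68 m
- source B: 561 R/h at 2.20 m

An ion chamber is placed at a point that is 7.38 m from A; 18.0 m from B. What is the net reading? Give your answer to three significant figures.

Each source contributes Iᵢ·(dᵢ/rᵢ)²; contributions add.
A: 448 × (1.68/7.38)² = 23.22 R/h
B: 561 × (2.20/18.0)² = 8.380 R/h
Total = 23.22 + 8.380 = 31.60 R/h.

31.6 R/h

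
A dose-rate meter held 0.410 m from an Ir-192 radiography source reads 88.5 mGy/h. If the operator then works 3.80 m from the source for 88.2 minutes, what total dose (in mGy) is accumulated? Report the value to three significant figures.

Intensity scales as (d₁/d₂)², so rate at 3.80 m:
88.5 × (0.410/3.80)² = 88.5 × 0.01164 = 1.030 mGy/h.
Dose = rate × time = 1.030 mGy/h × 1.470 h = 1.514 mGy.

1.51 mGy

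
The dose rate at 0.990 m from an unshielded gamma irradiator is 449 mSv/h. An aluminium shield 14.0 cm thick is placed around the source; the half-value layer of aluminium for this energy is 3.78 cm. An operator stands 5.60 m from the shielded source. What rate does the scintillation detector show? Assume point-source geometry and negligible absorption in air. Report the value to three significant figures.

Distance alone: 449 × (0.990/5.60)² = 449 × 0.03125 = 14.03 mSv/h.
Shield: 14.0/3.78 = 3.704 half-value layers → attenuation 2^(−3.704) = 0.07673.
Combined: 14.03 × 0.07673 = 1.077 mSv/h.

1.08 mSv/h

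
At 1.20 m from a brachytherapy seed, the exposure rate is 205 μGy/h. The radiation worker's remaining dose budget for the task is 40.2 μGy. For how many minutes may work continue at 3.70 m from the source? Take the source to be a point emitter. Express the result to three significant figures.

112 min

Using I₁d₁² = I₂d₂², rate at 3.70 m:
205 × (1.20/3.70)² = 205 × 0.1052 = 21.57 μGy/h.
Stay time = 40.2 μGy ÷ 21.57 μGy/h = 1.864 h = 111.8 min.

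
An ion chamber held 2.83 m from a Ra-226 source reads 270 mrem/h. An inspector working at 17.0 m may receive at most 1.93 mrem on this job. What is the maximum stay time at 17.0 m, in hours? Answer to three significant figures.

0.258 h

Applying the 1/r² law, rate at 17.0 m:
270 × (2.83/17.0)² = 270 × 0.02771 = 7.482 mrem/h.
Stay time = 1.93 mrem ÷ 7.482 mrem/h = 0.2580 h.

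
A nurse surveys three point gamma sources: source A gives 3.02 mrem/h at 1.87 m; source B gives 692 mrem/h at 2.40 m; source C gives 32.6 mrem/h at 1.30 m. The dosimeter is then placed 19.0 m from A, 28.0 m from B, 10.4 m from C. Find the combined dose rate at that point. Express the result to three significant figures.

5.62 mrem/h

Each source contributes Iᵢ·(dᵢ/rᵢ)²; contributions add.
A: 3.02 × (1.87/19.0)² = 0.02925 mrem/h
B: 692 × (2.40/28.0)² = 5.084 mrem/h
C: 32.6 × (1.30/10.4)² = 0.5094 mrem/h
Total = 0.02925 + 5.084 + 0.5094 = 5.623 mrem/h.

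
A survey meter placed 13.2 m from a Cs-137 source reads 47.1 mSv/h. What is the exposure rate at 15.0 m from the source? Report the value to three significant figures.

36.5 mSv/h

Using I₁d₁² = I₂d₂², scaling from 13.2 m to 15.0 m:
47.1 × (13.2/15.0)² = 47.1 × 0.7744 = 36.47 mSv/h.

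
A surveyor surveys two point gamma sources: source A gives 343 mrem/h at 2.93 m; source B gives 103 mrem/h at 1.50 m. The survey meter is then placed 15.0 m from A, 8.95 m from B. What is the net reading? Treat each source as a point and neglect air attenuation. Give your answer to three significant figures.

16.0 mrem/h

Each source contributes Iᵢ·(dᵢ/rᵢ)²; contributions add.
A: 343 × (2.93/15.0)² = 13.09 mrem/h
B: 103 × (1.50/8.95)² = 2.893 mrem/h
Total = 13.09 + 2.893 = 15.98 mrem/h.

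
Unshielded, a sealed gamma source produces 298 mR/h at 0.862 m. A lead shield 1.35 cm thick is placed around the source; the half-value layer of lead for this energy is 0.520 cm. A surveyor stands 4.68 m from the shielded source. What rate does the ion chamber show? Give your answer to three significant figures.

Distance alone: (0.862/4.68)² = 0.03393, so 298 × 0.03393 = 10.11 mR/h.
Shield: 1.35/0.520 = 2.596 half-value layers → attenuation 2^(−2.596) = 0.1654.
Combined: 10.11 × 0.1654 = 1.672 mR/h.

1.67 mR/h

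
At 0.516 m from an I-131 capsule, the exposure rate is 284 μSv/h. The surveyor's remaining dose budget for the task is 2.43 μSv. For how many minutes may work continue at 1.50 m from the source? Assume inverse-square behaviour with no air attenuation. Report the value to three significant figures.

4.34 min

Applying the 1/r² law, rate at 1.50 m:
(0.516/1.50)² = 0.1183, so 284 × 0.1183 = 33.60 μSv/h.
Stay time = 2.43 μSv ÷ 33.60 μSv/h = 0.07232 h = 4.339 min.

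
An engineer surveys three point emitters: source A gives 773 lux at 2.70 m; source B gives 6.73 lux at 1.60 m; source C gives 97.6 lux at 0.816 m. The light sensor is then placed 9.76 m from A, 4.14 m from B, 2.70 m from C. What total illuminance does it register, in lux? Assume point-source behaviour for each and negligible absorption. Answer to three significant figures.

69.1 lux

Each source contributes Iᵢ·(dᵢ/rᵢ)²; contributions add.
A: 773 × (2.70/9.76)² = 59.16 lux
B: 6.73 × (1.60/4.14)² = 1.005 lux
C: 97.6 × (0.816/2.70)² = 8.915 lux
Total = 59.16 + 1.005 + 8.915 = 69.08 lux.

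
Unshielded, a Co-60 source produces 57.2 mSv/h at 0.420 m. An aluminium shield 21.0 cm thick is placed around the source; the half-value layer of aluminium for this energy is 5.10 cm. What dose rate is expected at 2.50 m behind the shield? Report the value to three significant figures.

0.0930 mSv/h

Distance alone: 57.2 × (0.420/2.50)² = 57.2 × 0.02822 = 1.614 mSv/h.
Shield: 21.0/5.10 = 4.118 half-value layers → attenuation 2^(−4.118) = 0.05759.
Combined: 1.614 × 0.05759 = 0.09295 mSv/h.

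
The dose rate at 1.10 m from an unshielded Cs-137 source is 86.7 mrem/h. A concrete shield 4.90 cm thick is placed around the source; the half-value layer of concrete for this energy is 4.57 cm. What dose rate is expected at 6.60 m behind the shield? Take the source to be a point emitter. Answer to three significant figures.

Distance alone: (1.10/6.60)² = 0.02778, so 86.7 × 0.02778 = 2.409 mrem/h.
Shield: 4.90/4.57 = 1.072 half-value layers → attenuation 2^(−1.072) = 0.4757.
Combined: 2.409 × 0.4757 = 1.146 mrem/h.

1.15 mrem/h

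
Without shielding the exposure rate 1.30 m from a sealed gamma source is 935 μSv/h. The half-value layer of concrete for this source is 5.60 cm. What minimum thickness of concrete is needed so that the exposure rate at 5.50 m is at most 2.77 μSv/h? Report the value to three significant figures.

23.7 cm

At 5.50 m, distance alone gives (1.30/5.50)² = 0.05587, so 935 × 0.05587 = 52.24 μSv/h.
Further attenuation needed: 52.24/2.77 = 18.86.
n = log₂(18.86) = 4.237 half-value layers.
Thickness = 4.237 × 5.60 cm = 23.73 cm.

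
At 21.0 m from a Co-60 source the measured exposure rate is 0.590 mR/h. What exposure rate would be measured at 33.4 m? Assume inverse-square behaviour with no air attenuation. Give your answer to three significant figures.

By the inverse-square law, scaling from 21.0 m to 33.4 m:
(21.0/33.4)² = 0.3953, so 0.590 × 0.3953 = 0.2332 mR/h.

0.233 mR/h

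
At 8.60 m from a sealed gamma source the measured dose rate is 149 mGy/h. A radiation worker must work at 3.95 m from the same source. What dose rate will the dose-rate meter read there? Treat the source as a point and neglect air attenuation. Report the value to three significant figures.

706 mGy/h

Intensity scales as (d₁/d₂)², so scaling from 8.60 m to 3.95 m:
(8.60/3.95)² = 4.740, so 149 × 4.740 = 706.3 mGy/h.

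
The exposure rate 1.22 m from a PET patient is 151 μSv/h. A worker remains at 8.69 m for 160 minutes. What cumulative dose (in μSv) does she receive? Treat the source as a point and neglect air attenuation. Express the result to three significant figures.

7.94 μSv

Applying the 1/r² law, rate at 8.69 m:
(1.22/8.69)² = 0.01971, so 151 × 0.01971 = 2.976 μSv/h.
Dose = rate × time = 2.976 μSv/h × 2.667 h = 7.937 μSv.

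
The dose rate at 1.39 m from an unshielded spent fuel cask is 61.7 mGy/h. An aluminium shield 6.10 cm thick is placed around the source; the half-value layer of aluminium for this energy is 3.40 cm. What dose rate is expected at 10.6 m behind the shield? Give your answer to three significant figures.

0.306 mGy/h

Distance alone: (1.39/10.6)² = 0.01720, so 61.7 × 0.01720 = 1.061 mGy/h.
Shield: 6.10/3.40 = 1.794 half-value layers → attenuation 2^(−1.794) = 0.2884.
Combined: 1.061 × 0.2884 = 0.3060 mGy/h.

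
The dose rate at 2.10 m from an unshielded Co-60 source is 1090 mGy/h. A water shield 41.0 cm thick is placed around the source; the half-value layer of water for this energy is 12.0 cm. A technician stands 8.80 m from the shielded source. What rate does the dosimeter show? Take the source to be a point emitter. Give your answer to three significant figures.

Distance alone: (2.10/8.80)² = 0.05695, so 1090 × 0.05695 = 62.08 mGy/h.
Shield: 41.0/12.0 = 3.417 half-value layers → attenuation 2^(−3.417) = 0.09362.
Combined: 62.08 × 0.09362 = 5.812 mGy/h.

5.81 mGy/h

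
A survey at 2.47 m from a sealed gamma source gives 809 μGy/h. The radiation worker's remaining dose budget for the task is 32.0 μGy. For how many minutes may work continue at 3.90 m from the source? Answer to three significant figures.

Applying the 1/r² law, rate at 3.90 m:
(2.47/3.90)² = 0.4011, so 809 × 0.4011 = 324.5 μGy/h.
Stay time = 32.0 μGy ÷ 324.5 μGy/h = 0.09861 h = 5.917 min.

5.92 min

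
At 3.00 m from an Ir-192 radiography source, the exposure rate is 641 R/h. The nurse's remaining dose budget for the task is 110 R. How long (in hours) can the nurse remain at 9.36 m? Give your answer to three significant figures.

Since intensity falls as 1/r², rate at 9.36 m:
641 × (3.00/9.36)² = 641 × 0.1027 = 65.83 R/h.
Stay time = 110 R ÷ 65.83 R/h = 1.671 h.

1.67 h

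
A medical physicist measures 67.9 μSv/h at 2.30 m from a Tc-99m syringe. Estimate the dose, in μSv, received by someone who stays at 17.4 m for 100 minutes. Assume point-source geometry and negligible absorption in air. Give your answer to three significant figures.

By the inverse-square law, rate at 17.4 m:
67.9 × (2.30/17.4)² = 67.9 × 0.01747 = 1.186 μSv/h.
Dose = rate × time = 1.186 μSv/h × 1.667 h = 1.977 μSv.

1.98 μSv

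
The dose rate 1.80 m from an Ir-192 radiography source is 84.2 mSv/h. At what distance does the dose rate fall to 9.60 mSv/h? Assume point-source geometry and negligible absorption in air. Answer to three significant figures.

5.33 m

Since intensity falls as 1/r², d₂ = d₁·√(I₁/I₂).
I₁/I₂ = 84.2/9.60 = 8.771, so d₂ = 1.80 × √8.771 = 5.331 m.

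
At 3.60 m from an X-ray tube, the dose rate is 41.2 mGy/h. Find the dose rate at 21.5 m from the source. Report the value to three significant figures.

1.16 mGy/h

Using I₁d₁² = I₂d₂², the rate at 21.5 m is
(3.60/21.5)² = 0.02804, so 41.2 × 0.02804 = 1.155 mGy/h.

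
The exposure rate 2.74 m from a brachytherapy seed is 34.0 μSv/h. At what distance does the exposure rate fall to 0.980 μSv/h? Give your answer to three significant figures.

Applying the 1/r² law, d₂ = d₁·√(I₁/I₂).
I₁/I₂ = 34.0/0.980 = 34.69, so d₂ = 2.74 × √34.69 = 16.14 m.

16.1 m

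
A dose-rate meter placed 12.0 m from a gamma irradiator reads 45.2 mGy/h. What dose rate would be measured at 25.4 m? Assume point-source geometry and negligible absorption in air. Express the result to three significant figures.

10.1 mGy/h

By the inverse-square law, scaling from 12.0 m to 25.4 m:
(12.0/25.4)² = 0.2232, so 45.2 × 0.2232 = 10.09 mGy/h.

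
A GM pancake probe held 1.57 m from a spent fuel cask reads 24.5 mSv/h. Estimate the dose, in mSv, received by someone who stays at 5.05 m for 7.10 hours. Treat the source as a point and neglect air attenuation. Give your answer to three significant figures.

16.8 mSv

Since intensity falls as 1/r², rate at 5.05 m:
24.5 × (1.57/5.05)² = 24.5 × 0.09665 = 2.368 mSv/h.
Dose = rate × time = 2.368 mSv/h × 7.100 h = 16.81 mSv.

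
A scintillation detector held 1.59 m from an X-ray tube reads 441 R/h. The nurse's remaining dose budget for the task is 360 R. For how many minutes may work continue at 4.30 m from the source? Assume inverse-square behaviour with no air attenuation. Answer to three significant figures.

358 min

Applying the 1/r² law, rate at 4.30 m:
441 × (1.59/4.30)² = 441 × 0.1367 = 60.28 R/h.
Stay time = 360 R ÷ 60.28 R/h = 5.972 h = 358.3 min.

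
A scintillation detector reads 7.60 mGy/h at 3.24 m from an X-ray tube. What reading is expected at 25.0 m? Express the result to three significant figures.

0.128 mGy/h

Applying the 1/r² law, the rate at 25.0 m is
7.60 × (3.24/25.0)² = 7.60 × 0.01680 = 0.1277 mGy/h.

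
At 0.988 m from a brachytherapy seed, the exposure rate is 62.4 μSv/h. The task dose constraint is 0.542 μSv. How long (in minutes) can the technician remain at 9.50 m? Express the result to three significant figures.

Since intensity falls as 1/r², rate at 9.50 m:
62.4 × (0.988/9.50)² = 62.4 × 0.01082 = 0.6752 μSv/h.
Stay time = 0.542 μSv ÷ 0.6752 μSv/h = 0.8027 h = 48.16 min.

48.2 min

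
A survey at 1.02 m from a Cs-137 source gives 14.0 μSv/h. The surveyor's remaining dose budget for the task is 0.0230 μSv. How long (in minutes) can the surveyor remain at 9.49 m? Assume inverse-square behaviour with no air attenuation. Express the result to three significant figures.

Intensity scales as (d₁/d₂)², so rate at 9.49 m:
(1.02/9.49)² = 0.01155, so 14.0 × 0.01155 = 0.1617 μSv/h.
Stay time = 0.0230 μSv ÷ 0.1617 μSv/h = 0.1422 h = 8.532 min.

8.53 min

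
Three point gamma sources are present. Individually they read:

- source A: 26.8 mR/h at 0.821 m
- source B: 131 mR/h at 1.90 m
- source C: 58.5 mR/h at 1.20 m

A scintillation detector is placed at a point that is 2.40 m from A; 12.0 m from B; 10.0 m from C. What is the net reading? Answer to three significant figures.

Each source contributes Iᵢ·(dᵢ/rᵢ)²; contributions add.
A: 26.8 × (0.821/2.40)² = 3.136 mR/h
B: 131 × (1.90/12.0)² = 3.284 mR/h
C: 58.5 × (1.20/10.0)² = 0.8424 mR/h
Total = 3.136 + 3.284 + 0.8424 = 7.262 mR/h.

7.26 mR/h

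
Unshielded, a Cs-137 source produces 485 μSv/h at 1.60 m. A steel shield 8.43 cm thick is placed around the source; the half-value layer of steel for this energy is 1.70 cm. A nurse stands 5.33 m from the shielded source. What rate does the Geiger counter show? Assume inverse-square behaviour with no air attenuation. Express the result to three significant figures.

Distance alone: (1.60/5.33)² = 0.09011, so 485 × 0.09011 = 43.70 μSv/h.
Shield: 8.43/1.70 = 4.959 half-value layers → attenuation 2^(−4.959) = 0.03215.
Combined: 43.70 × 0.03215 = 1.405 μSv/h.

1.41 μSv/h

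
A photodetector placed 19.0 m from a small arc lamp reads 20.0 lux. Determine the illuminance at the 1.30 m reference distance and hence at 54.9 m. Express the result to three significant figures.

4270 lux; 2.40 lux

By the inverse-square law,
At 1.30 m: 20.0 × (19.0/1.30)² = 20.0 × 213.6 = 4272 lux
At 54.9 m: (1.30/54.9)² = 0.0005607, so 4272 × 0.0005607 = 2.395 lux.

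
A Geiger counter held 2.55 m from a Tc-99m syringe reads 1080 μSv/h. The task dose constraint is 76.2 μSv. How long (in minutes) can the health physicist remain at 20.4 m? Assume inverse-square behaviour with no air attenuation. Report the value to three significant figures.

Applying the 1/r² law, rate at 20.4 m:
1080 × (2.55/20.4)² = 1080 × 0.01562 = 16.87 μSv/h.
Stay time = 76.2 μSv ÷ 16.87 μSv/h = 4.517 h = 271.0 min.

271 min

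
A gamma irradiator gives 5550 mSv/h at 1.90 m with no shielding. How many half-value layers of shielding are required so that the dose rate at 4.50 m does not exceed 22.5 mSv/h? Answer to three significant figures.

5.46 half-value layers

At 4.50 m, distance alone gives (1.90/4.50)² = 0.1783, so 5550 × 0.1783 = 989.6 mSv/h.
Further attenuation needed: 989.6/22.5 = 43.98.
n = log₂(43.98) = 5.459 half-value layers.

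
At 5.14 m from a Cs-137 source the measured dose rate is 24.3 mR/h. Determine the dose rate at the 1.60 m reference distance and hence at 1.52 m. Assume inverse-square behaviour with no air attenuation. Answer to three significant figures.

251 mR/h; 278 mR/h

Using I₁d₁² = I₂d₂²,
At 1.60 m: (5.14/1.60)² = 10.32, so 24.3 × 10.32 = 250.8 mR/h
At 1.52 m: (1.60/1.52)² = 1.108, so 250.8 × 1.108 = 277.9 mR/h.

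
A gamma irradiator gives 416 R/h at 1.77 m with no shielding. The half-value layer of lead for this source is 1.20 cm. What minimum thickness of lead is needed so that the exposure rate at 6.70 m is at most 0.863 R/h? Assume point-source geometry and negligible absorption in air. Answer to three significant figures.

At 6.70 m, distance alone gives 416 × (1.77/6.70)² = 416 × 0.06979 = 29.03 R/h.
Further attenuation needed: 29.03/0.863 = 33.64.
n = log₂(33.64) = 5.072 half-value layers.
Thickness = 5.072 × 1.20 cm = 6.086 cm.

6.09 cm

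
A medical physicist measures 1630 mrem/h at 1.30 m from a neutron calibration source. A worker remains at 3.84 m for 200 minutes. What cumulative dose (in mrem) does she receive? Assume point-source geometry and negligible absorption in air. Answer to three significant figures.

Since intensity falls as 1/r², rate at 3.84 m:
(1.30/3.84)² = 0.1146, so 1630 × 0.1146 = 186.8 mrem/h.
Dose = rate × time = 186.8 mrem/h × 3.333 h = 622.6 mrem.

623 mrem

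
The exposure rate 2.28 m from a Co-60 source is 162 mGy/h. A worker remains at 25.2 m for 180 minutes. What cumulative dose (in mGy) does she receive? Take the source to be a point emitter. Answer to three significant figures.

Intensity scales as (d₁/d₂)², so rate at 25.2 m:
(2.28/25.2)² = 0.008186, so 162 × 0.008186 = 1.326 mGy/h.
Dose = rate × time = 1.326 mGy/h × 3.000 h = 3.978 mGy.

3.98 mGy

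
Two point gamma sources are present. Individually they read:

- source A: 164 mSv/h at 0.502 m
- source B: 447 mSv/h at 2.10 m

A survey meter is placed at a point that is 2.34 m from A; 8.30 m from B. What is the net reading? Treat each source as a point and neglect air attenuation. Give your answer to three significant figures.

36.2 mSv/h

Each source contributes Iᵢ·(dᵢ/rᵢ)²; contributions add.
A: 164 × (0.502/2.34)² = 7.548 mSv/h
B: 447 × (2.10/8.30)² = 28.61 mSv/h
Total = 7.548 + 28.61 = 36.16 mSv/h.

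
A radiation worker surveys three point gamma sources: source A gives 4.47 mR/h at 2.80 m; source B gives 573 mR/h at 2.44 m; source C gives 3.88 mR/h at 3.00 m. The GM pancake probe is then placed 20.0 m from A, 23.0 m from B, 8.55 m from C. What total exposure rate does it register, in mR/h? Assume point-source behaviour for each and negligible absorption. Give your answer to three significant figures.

By superposition, sum each source's inverse-square contribution:
A: 4.47 × (2.80/20.0)² = 0.08761 mR/h
B: 573 × (2.44/23.0)² = 6.449 mR/h
C: 3.88 × (3.00/8.55)² = 0.4777 mR/h
Total = 0.08761 + 6.449 + 0.4777 = 7.014 mR/h.

7.01 mR/h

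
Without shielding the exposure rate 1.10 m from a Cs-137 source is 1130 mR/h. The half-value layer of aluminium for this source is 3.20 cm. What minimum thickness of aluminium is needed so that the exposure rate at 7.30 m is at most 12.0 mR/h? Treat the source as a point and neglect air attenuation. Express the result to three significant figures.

At 7.30 m, distance alone gives (1.10/7.30)² = 0.02271, so 1130 × 0.02271 = 25.66 mR/h.
Further attenuation needed: 25.66/12.0 = 2.138.
n = log₂(2.138) = 1.096 half-value layers.
Thickness = 1.096 × 3.20 cm = 3.507 cm.

3.51 cm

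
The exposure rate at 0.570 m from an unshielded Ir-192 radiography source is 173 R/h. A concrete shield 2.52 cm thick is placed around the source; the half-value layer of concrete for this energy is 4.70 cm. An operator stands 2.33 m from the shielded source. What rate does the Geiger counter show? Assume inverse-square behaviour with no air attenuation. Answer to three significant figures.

Distance alone: 173 × (0.570/2.33)² = 173 × 0.05985 = 10.35 R/h.
Shield: 2.52/4.70 = 0.5362 half-value layers → attenuation 2^(−0.5362) = 0.6896.
Combined: 10.35 × 0.6896 = 7.137 R/h.

7.14 R/h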